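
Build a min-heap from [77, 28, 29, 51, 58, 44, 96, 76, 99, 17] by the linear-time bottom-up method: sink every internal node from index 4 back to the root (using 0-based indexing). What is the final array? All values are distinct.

sift down from index 4:
  58 vs only child 17 at index 9, swap → [77, 28, 29, 51, 17, 44, 96, 76, 99, 58]
sift down from index 3: already satisfies heap property
sift down from index 2: already satisfies heap property
sift down from index 1:
  28 vs smaller child 17 at index 4, swap → [77, 17, 29, 51, 28, 44, 96, 76, 99, 58]
sift down from index 0:
  77 vs smaller child 17 at index 1, swap → [17, 77, 29, 51, 28, 44, 96, 76, 99, 58]
  77 vs smaller child 28 at index 4, swap → [17, 28, 29, 51, 77, 44, 96, 76, 99, 58]
  77 vs only child 58 at index 9, swap → [17, 28, 29, 51, 58, 44, 96, 76, 99, 77]

[17, 28, 29, 51, 58, 44, 96, 76, 99, 77]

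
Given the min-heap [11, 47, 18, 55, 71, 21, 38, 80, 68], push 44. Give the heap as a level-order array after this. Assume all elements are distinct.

[11, 44, 18, 55, 47, 21, 38, 80, 68, 71]

append 44 at index 9 → [11, 47, 18, 55, 71, 21, 38, 80, 68, 44]
44 < parent 71 at index 4, swap → [11, 47, 18, 55, 44, 21, 38, 80, 68, 71]
44 < parent 47 at index 1, swap → [11, 44, 18, 55, 47, 21, 38, 80, 68, 71]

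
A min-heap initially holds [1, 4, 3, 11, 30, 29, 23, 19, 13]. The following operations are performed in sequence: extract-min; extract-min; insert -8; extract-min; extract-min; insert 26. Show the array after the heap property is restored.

[11, 19, 13, 23, 30, 29, 26]

extract-min → returns 1:
  remove root 1; move last element 13 to root → [13, 4, 3, 11, 30, 29, 23, 19]
  13 vs smaller child 3 at index 2, swap → [3, 4, 13, 11, 30, 29, 23, 19]
extract-min → returns 3:
  remove root 3; move last element 19 to root → [19, 4, 13, 11, 30, 29, 23]
  19 vs smaller child 4 at index 1, swap → [4, 19, 13, 11, 30, 29, 23]
  19 vs smaller child 11 at index 3, swap → [4, 11, 13, 19, 30, 29, 23]
insert -8:
  append -8 at index 7 → [4, 11, 13, 19, 30, 29, 23, -8]
  -8 < parent 19 at index 3, swap → [4, 11, 13, -8, 30, 29, 23, 19]
  -8 < parent 11 at index 1, swap → [4, -8, 13, 11, 30, 29, 23, 19]
  -8 < parent 4 at index 0, swap → [-8, 4, 13, 11, 30, 29, 23, 19]
extract-min → returns -8:
  remove root -8; move last element 19 to root → [19, 4, 13, 11, 30, 29, 23]
  19 vs smaller child 4 at index 1, swap → [4, 19, 13, 11, 30, 29, 23]
  19 vs smaller child 11 at index 3, swap → [4, 11, 13, 19, 30, 29, 23]
extract-min → returns 4:
  remove root 4; move last element 23 to root → [23, 11, 13, 19, 30, 29]
  23 vs smaller child 11 at index 1, swap → [11, 23, 13, 19, 30, 29]
  23 vs smaller child 19 at index 3, swap → [11, 19, 13, 23, 30, 29]
insert 26:
  append 26 at index 6 → [11, 19, 13, 23, 30, 29, 26] (no swap needed)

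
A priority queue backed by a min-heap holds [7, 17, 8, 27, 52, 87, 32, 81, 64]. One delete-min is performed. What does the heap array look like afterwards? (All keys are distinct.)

remove root 7; move last element 64 to root → [64, 17, 8, 27, 52, 87, 32, 81]
64 vs smaller child 8 at index 2, swap → [8, 17, 64, 27, 52, 87, 32, 81]
64 vs smaller child 32 at index 6, swap → [8, 17, 32, 27, 52, 87, 64, 81]

[8, 17, 32, 27, 52, 87, 64, 81]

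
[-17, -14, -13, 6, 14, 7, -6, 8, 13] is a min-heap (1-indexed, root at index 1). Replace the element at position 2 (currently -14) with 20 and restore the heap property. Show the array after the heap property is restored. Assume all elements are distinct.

set index 2 from -14 to 20 → [-17, 20, -13, 6, 14, 7, -6, 8, 13]
20 vs smaller child 6 at index 4, swap → [-17, 6, -13, 20, 14, 7, -6, 8, 13]
20 vs smaller child 8 at index 8, swap → [-17, 6, -13, 8, 14, 7, -6, 20, 13]

[-17, 6, -13, 8, 14, 7, -6, 20, 13]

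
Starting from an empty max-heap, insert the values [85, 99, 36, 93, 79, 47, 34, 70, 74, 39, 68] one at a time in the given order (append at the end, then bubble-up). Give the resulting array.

[99, 93, 47, 85, 79, 36, 34, 70, 74, 39, 68]

Insert 85:
  append 85 at index 0 → [85] (no swap needed)
Insert 99:
  append 99 at index 1 → [85, 99]
  99 > parent 85 at index 0, swap → [99, 85]
Insert 36:
  append 36 at index 2 → [99, 85, 36] (no swap needed)
Insert 93:
  append 93 at index 3 → [99, 85, 36, 93]
  93 > parent 85 at index 1, swap → [99, 93, 36, 85]
Insert 79:
  append 79 at index 4 → [99, 93, 36, 85, 79] (no swap needed)
Insert 47:
  append 47 at index 5 → [99, 93, 36, 85, 79, 47]
  47 > parent 36 at index 2, swap → [99, 93, 47, 85, 79, 36]
Insert 34:
  append 34 at index 6 → [99, 93, 47, 85, 79, 36, 34] (no swap needed)
Insert 70:
  append 70 at index 7 → [99, 93, 47, 85, 79, 36, 34, 70] (no swap needed)
Insert 74:
  append 74 at index 8 → [99, 93, 47, 85, 79, 36, 34, 70, 74] (no swap needed)
Insert 39:
  append 39 at index 9 → [99, 93, 47, 85, 79, 36, 34, 70, 74, 39] (no swap needed)
Insert 68:
  append 68 at index 10 → [99, 93, 47, 85, 79, 36, 34, 70, 74, 39, 68] (no swap needed)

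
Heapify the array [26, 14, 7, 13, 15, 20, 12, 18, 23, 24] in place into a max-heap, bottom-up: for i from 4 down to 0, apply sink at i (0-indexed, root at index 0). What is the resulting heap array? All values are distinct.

[26, 24, 20, 23, 15, 7, 12, 18, 13, 14]

sift down from index 4:
  15 vs only child 24 at index 9, swap → [26, 14, 7, 13, 24, 20, 12, 18, 23, 15]
sift down from index 3:
  13 vs larger child 23 at index 8, swap → [26, 14, 7, 23, 24, 20, 12, 18, 13, 15]
sift down from index 2:
  7 vs larger child 20 at index 5, swap → [26, 14, 20, 23, 24, 7, 12, 18, 13, 15]
sift down from index 1:
  14 vs larger child 24 at index 4, swap → [26, 24, 20, 23, 14, 7, 12, 18, 13, 15]
  14 vs only child 15 at index 9, swap → [26, 24, 20, 23, 15, 7, 12, 18, 13, 14]
sift down from index 0: already satisfies heap property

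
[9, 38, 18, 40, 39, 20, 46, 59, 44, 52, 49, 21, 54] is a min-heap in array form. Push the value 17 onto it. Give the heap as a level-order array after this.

[9, 38, 17, 40, 39, 20, 18, 59, 44, 52, 49, 21, 54, 46]

append 17 at index 13 → [9, 38, 18, 40, 39, 20, 46, 59, 44, 52, 49, 21, 54, 17]
17 < parent 46 at index 6, swap → [9, 38, 18, 40, 39, 20, 17, 59, 44, 52, 49, 21, 54, 46]
17 < parent 18 at index 2, swap → [9, 38, 17, 40, 39, 20, 18, 59, 44, 52, 49, 21, 54, 46]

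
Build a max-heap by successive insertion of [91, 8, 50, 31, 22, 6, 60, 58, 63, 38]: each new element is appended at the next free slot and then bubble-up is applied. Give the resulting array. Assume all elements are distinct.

Insert 91:
  append 91 at index 0 → [91] (no swap needed)
Insert 8:
  append 8 at index 1 → [91, 8] (no swap needed)
Insert 50:
  append 50 at index 2 → [91, 8, 50] (no swap needed)
Insert 31:
  append 31 at index 3 → [91, 8, 50, 31]
  31 > parent 8 at index 1, swap → [91, 31, 50, 8]
Insert 22:
  append 22 at index 4 → [91, 31, 50, 8, 22] (no swap needed)
Insert 6:
  append 6 at index 5 → [91, 31, 50, 8, 22, 6] (no swap needed)
Insert 60:
  append 60 at index 6 → [91, 31, 50, 8, 22, 6, 60]
  60 > parent 50 at index 2, swap → [91, 31, 60, 8, 22, 6, 50]
Insert 58:
  append 58 at index 7 → [91, 31, 60, 8, 22, 6, 50, 58]
  58 > parent 8 at index 3, swap → [91, 31, 60, 58, 22, 6, 50, 8]
  58 > parent 31 at index 1, swap → [91, 58, 60, 31, 22, 6, 50, 8]
Insert 63:
  append 63 at index 8 → [91, 58, 60, 31, 22, 6, 50, 8, 63]
  63 > parent 31 at index 3, swap → [91, 58, 60, 63, 22, 6, 50, 8, 31]
  63 > parent 58 at index 1, swap → [91, 63, 60, 58, 22, 6, 50, 8, 31]
Insert 38:
  append 38 at index 9 → [91, 63, 60, 58, 22, 6, 50, 8, 31, 38]
  38 > parent 22 at index 4, swap → [91, 63, 60, 58, 38, 6, 50, 8, 31, 22]

[91, 63, 60, 58, 38, 6, 50, 8, 31, 22]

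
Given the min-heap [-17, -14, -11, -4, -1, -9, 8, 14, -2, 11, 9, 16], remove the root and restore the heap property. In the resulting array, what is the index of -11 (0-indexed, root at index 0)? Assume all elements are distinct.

remove root -17; move last element 16 to root → [16, -14, -11, -4, -1, -9, 8, 14, -2, 11, 9]
16 vs smaller child -14 at index 1, swap → [-14, 16, -11, -4, -1, -9, 8, 14, -2, 11, 9]
16 vs smaller child -4 at index 3, swap → [-14, -4, -11, 16, -1, -9, 8, 14, -2, 11, 9]
16 vs smaller child -2 at index 8, swap → [-14, -4, -11, -2, -1, -9, 8, 14, 16, 11, 9]
resulting array: [-14, -4, -11, -2, -1, -9, 8, 14, 16, 11, 9]

2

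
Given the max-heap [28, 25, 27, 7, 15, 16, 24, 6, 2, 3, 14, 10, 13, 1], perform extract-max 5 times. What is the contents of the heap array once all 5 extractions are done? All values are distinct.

[15, 14, 13, 7, 3, 10, 1, 6, 2]

extract-max #1 returns 28:
  remove root 28; move last element 1 to root → [1, 25, 27, 7, 15, 16, 24, 6, 2, 3, 14, 10, 13]
  1 vs larger child 27 at index 2, swap → [27, 25, 1, 7, 15, 16, 24, 6, 2, 3, 14, 10, 13]
  1 vs larger child 24 at index 6, swap → [27, 25, 24, 7, 15, 16, 1, 6, 2, 3, 14, 10, 13]
extract-max #2 returns 27:
  remove root 27; move last element 13 to root → [13, 25, 24, 7, 15, 16, 1, 6, 2, 3, 14, 10]
  13 vs larger child 25 at index 1, swap → [25, 13, 24, 7, 15, 16, 1, 6, 2, 3, 14, 10]
  13 vs larger child 15 at index 4, swap → [25, 15, 24, 7, 13, 16, 1, 6, 2, 3, 14, 10]
  13 vs larger child 14 at index 10, swap → [25, 15, 24, 7, 14, 16, 1, 6, 2, 3, 13, 10]
extract-max #3 returns 25:
  remove root 25; move last element 10 to root → [10, 15, 24, 7, 14, 16, 1, 6, 2, 3, 13]
  10 vs larger child 24 at index 2, swap → [24, 15, 10, 7, 14, 16, 1, 6, 2, 3, 13]
  10 vs larger child 16 at index 5, swap → [24, 15, 16, 7, 14, 10, 1, 6, 2, 3, 13]
extract-max #4 returns 24:
  remove root 24; move last element 13 to root → [13, 15, 16, 7, 14, 10, 1, 6, 2, 3]
  13 vs larger child 16 at index 2, swap → [16, 15, 13, 7, 14, 10, 1, 6, 2, 3]
extract-max #5 returns 16:
  remove root 16; move last element 3 to root → [3, 15, 13, 7, 14, 10, 1, 6, 2]
  3 vs larger child 15 at index 1, swap → [15, 3, 13, 7, 14, 10, 1, 6, 2]
  3 vs larger child 14 at index 4, swap → [15, 14, 13, 7, 3, 10, 1, 6, 2]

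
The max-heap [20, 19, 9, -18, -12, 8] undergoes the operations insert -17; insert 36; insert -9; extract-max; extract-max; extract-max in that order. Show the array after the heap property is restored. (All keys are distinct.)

[9, -9, 8, -18, -12, -17]

insert -17:
  append -17 at index 6 → [20, 19, 9, -18, -12, 8, -17] (no swap needed)
insert 36:
  append 36 at index 7 → [20, 19, 9, -18, -12, 8, -17, 36]
  36 > parent -18 at index 3, swap → [20, 19, 9, 36, -12, 8, -17, -18]
  36 > parent 19 at index 1, swap → [20, 36, 9, 19, -12, 8, -17, -18]
  36 > parent 20 at index 0, swap → [36, 20, 9, 19, -12, 8, -17, -18]
insert -9:
  append -9 at index 8 → [36, 20, 9, 19, -12, 8, -17, -18, -9] (no swap needed)
extract-max → returns 36:
  remove root 36; move last element -9 to root → [-9, 20, 9, 19, -12, 8, -17, -18]
  -9 vs larger child 20 at index 1, swap → [20, -9, 9, 19, -12, 8, -17, -18]
  -9 vs larger child 19 at index 3, swap → [20, 19, 9, -9, -12, 8, -17, -18]
extract-max → returns 20:
  remove root 20; move last element -18 to root → [-18, 19, 9, -9, -12, 8, -17]
  -18 vs larger child 19 at index 1, swap → [19, -18, 9, -9, -12, 8, -17]
  -18 vs larger child -9 at index 3, swap → [19, -9, 9, -18, -12, 8, -17]
extract-max → returns 19:
  remove root 19; move last element -17 to root → [-17, -9, 9, -18, -12, 8]
  -17 vs larger child 9 at index 2, swap → [9, -9, -17, -18, -12, 8]
  -17 vs only child 8 at index 5, swap → [9, -9, 8, -18, -12, -17]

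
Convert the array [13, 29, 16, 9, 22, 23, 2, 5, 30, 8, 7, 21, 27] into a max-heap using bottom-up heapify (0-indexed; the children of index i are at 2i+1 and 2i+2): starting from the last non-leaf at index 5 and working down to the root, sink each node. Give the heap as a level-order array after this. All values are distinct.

[30, 29, 27, 13, 22, 23, 2, 5, 9, 8, 7, 21, 16]

sift down from index 5:
  23 vs larger child 27 at index 12, swap → [13, 29, 16, 9, 22, 27, 2, 5, 30, 8, 7, 21, 23]
sift down from index 4: already satisfies heap property
sift down from index 3:
  9 vs larger child 30 at index 8, swap → [13, 29, 16, 30, 22, 27, 2, 5, 9, 8, 7, 21, 23]
sift down from index 2:
  16 vs larger child 27 at index 5, swap → [13, 29, 27, 30, 22, 16, 2, 5, 9, 8, 7, 21, 23]
  16 vs larger child 23 at index 12, swap → [13, 29, 27, 30, 22, 23, 2, 5, 9, 8, 7, 21, 16]
sift down from index 1:
  29 vs larger child 30 at index 3, swap → [13, 30, 27, 29, 22, 23, 2, 5, 9, 8, 7, 21, 16]
sift down from index 0:
  13 vs larger child 30 at index 1, swap → [30, 13, 27, 29, 22, 23, 2, 5, 9, 8, 7, 21, 16]
  13 vs larger child 29 at index 3, swap → [30, 29, 27, 13, 22, 23, 2, 5, 9, 8, 7, 21, 16]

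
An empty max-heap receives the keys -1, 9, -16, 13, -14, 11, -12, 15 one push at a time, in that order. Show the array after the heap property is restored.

[15, 13, 11, 9, -14, -16, -12, -1]

Insert -1:
  append -1 at index 0 → [-1] (no swap needed)
Insert 9:
  append 9 at index 1 → [-1, 9]
  9 > parent -1 at index 0, swap → [9, -1]
Insert -16:
  append -16 at index 2 → [9, -1, -16] (no swap needed)
Insert 13:
  append 13 at index 3 → [9, -1, -16, 13]
  13 > parent -1 at index 1, swap → [9, 13, -16, -1]
  13 > parent 9 at index 0, swap → [13, 9, -16, -1]
Insert -14:
  append -14 at index 4 → [13, 9, -16, -1, -14] (no swap needed)
Insert 11:
  append 11 at index 5 → [13, 9, -16, -1, -14, 11]
  11 > parent -16 at index 2, swap → [13, 9, 11, -1, -14, -16]
Insert -12:
  append -12 at index 6 → [13, 9, 11, -1, -14, -16, -12] (no swap needed)
Insert 15:
  append 15 at index 7 → [13, 9, 11, -1, -14, -16, -12, 15]
  15 > parent -1 at index 3, swap → [13, 9, 11, 15, -14, -16, -12, -1]
  15 > parent 9 at index 1, swap → [13, 15, 11, 9, -14, -16, -12, -1]
  15 > parent 13 at index 0, swap → [15, 13, 11, 9, -14, -16, -12, -1]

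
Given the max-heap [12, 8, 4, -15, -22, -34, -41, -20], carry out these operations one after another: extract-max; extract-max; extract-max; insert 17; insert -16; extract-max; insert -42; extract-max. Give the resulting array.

[-16, -20, -34, -41, -22, -42]

extract-max → returns 12:
  remove root 12; move last element -20 to root → [-20, 8, 4, -15, -22, -34, -41]
  -20 vs larger child 8 at index 1, swap → [8, -20, 4, -15, -22, -34, -41]
  -20 vs larger child -15 at index 3, swap → [8, -15, 4, -20, -22, -34, -41]
extract-max → returns 8:
  remove root 8; move last element -41 to root → [-41, -15, 4, -20, -22, -34]
  -41 vs larger child 4 at index 2, swap → [4, -15, -41, -20, -22, -34]
  -41 vs only child -34 at index 5, swap → [4, -15, -34, -20, -22, -41]
extract-max → returns 4:
  remove root 4; move last element -41 to root → [-41, -15, -34, -20, -22]
  -41 vs larger child -15 at index 1, swap → [-15, -41, -34, -20, -22]
  -41 vs larger child -20 at index 3, swap → [-15, -20, -34, -41, -22]
insert 17:
  append 17 at index 5 → [-15, -20, -34, -41, -22, 17]
  17 > parent -34 at index 2, swap → [-15, -20, 17, -41, -22, -34]
  17 > parent -15 at index 0, swap → [17, -20, -15, -41, -22, -34]
insert -16:
  append -16 at index 6 → [17, -20, -15, -41, -22, -34, -16] (no swap needed)
extract-max → returns 17:
  remove root 17; move last element -16 to root → [-16, -20, -15, -41, -22, -34]
  -16 vs larger child -15 at index 2, swap → [-15, -20, -16, -41, -22, -34]
insert -42:
  append -42 at index 6 → [-15, -20, -16, -41, -22, -34, -42] (no swap needed)
extract-max → returns -15:
  remove root -15; move last element -42 to root → [-42, -20, -16, -41, -22, -34]
  -42 vs larger child -16 at index 2, swap → [-16, -20, -42, -41, -22, -34]
  -42 vs only child -34 at index 5, swap → [-16, -20, -34, -41, -22, -42]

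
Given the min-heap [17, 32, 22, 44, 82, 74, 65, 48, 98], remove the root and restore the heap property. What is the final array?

remove root 17; move last element 98 to root → [98, 32, 22, 44, 82, 74, 65, 48]
98 vs smaller child 22 at index 2, swap → [22, 32, 98, 44, 82, 74, 65, 48]
98 vs smaller child 65 at index 6, swap → [22, 32, 65, 44, 82, 74, 98, 48]

[22, 32, 65, 44, 82, 74, 98, 48]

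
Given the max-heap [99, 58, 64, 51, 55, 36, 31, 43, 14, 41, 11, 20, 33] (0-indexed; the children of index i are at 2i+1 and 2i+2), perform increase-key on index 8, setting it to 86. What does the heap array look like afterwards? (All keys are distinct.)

set index 8 from 14 to 86 → [99, 58, 64, 51, 55, 36, 31, 43, 86, 41, 11, 20, 33]
86 > parent 51 at index 3, swap → [99, 58, 64, 86, 55, 36, 31, 43, 51, 41, 11, 20, 33]
86 > parent 58 at index 1, swap → [99, 86, 64, 58, 55, 36, 31, 43, 51, 41, 11, 20, 33]

[99, 86, 64, 58, 55, 36, 31, 43, 51, 41, 11, 20, 33]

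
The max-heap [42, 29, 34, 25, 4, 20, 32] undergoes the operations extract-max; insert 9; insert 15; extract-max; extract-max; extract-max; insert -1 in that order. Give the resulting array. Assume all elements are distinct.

extract-max → returns 42:
  remove root 42; move last element 32 to root → [32, 29, 34, 25, 4, 20]
  32 vs larger child 34 at index 2, swap → [34, 29, 32, 25, 4, 20]
insert 9:
  append 9 at index 6 → [34, 29, 32, 25, 4, 20, 9] (no swap needed)
insert 15:
  append 15 at index 7 → [34, 29, 32, 25, 4, 20, 9, 15] (no swap needed)
extract-max → returns 34:
  remove root 34; move last element 15 to root → [15, 29, 32, 25, 4, 20, 9]
  15 vs larger child 32 at index 2, swap → [32, 29, 15, 25, 4, 20, 9]
  15 vs larger child 20 at index 5, swap → [32, 29, 20, 25, 4, 15, 9]
extract-max → returns 32:
  remove root 32; move last element 9 to root → [9, 29, 20, 25, 4, 15]
  9 vs larger child 29 at index 1, swap → [29, 9, 20, 25, 4, 15]
  9 vs larger child 25 at index 3, swap → [29, 25, 20, 9, 4, 15]
extract-max → returns 29:
  remove root 29; move last element 15 to root → [15, 25, 20, 9, 4]
  15 vs larger child 25 at index 1, swap → [25, 15, 20, 9, 4]
insert -1:
  append -1 at index 5 → [25, 15, 20, 9, 4, -1] (no swap needed)

[25, 15, 20, 9, 4, -1]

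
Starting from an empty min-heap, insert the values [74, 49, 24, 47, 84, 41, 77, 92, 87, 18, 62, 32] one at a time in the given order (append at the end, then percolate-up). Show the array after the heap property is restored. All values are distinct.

Insert 74:
  append 74 at index 0 → [74] (no swap needed)
Insert 49:
  append 49 at index 1 → [74, 49]
  49 < parent 74 at index 0, swap → [49, 74]
Insert 24:
  append 24 at index 2 → [49, 74, 24]
  24 < parent 49 at index 0, swap → [24, 74, 49]
Insert 47:
  append 47 at index 3 → [24, 74, 49, 47]
  47 < parent 74 at index 1, swap → [24, 47, 49, 74]
Insert 84:
  append 84 at index 4 → [24, 47, 49, 74, 84] (no swap needed)
Insert 41:
  append 41 at index 5 → [24, 47, 49, 74, 84, 41]
  41 < parent 49 at index 2, swap → [24, 47, 41, 74, 84, 49]
Insert 77:
  append 77 at index 6 → [24, 47, 41, 74, 84, 49, 77] (no swap needed)
Insert 92:
  append 92 at index 7 → [24, 47, 41, 74, 84, 49, 77, 92] (no swap needed)
Insert 87:
  append 87 at index 8 → [24, 47, 41, 74, 84, 49, 77, 92, 87] (no swap needed)
Insert 18:
  append 18 at index 9 → [24, 47, 41, 74, 84, 49, 77, 92, 87, 18]
  18 < parent 84 at index 4, swap → [24, 47, 41, 74, 18, 49, 77, 92, 87, 84]
  18 < parent 47 at index 1, swap → [24, 18, 41, 74, 47, 49, 77, 92, 87, 84]
  18 < parent 24 at index 0, swap → [18, 24, 41, 74, 47, 49, 77, 92, 87, 84]
Insert 62:
  append 62 at index 10 → [18, 24, 41, 74, 47, 49, 77, 92, 87, 84, 62] (no swap needed)
Insert 32:
  append 32 at index 11 → [18, 24, 41, 74, 47, 49, 77, 92, 87, 84, 62, 32]
  32 < parent 49 at index 5, swap → [18, 24, 41, 74, 47, 32, 77, 92, 87, 84, 62, 49]
  32 < parent 41 at index 2, swap → [18, 24, 32, 74, 47, 41, 77, 92, 87, 84, 62, 49]

[18, 24, 32, 74, 47, 41, 77, 92, 87, 84, 62, 49]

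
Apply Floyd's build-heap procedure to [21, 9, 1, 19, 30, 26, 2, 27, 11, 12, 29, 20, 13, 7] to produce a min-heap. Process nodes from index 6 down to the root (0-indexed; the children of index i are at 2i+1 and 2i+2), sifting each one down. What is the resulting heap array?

[1, 9, 2, 11, 12, 13, 7, 27, 19, 30, 29, 20, 26, 21]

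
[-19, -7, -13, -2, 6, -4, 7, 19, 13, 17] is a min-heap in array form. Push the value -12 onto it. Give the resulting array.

append -12 at index 10 → [-19, -7, -13, -2, 6, -4, 7, 19, 13, 17, -12]
-12 < parent 6 at index 4, swap → [-19, -7, -13, -2, -12, -4, 7, 19, 13, 17, 6]
-12 < parent -7 at index 1, swap → [-19, -12, -13, -2, -7, -4, 7, 19, 13, 17, 6]

[-19, -12, -13, -2, -7, -4, 7, 19, 13, 17, 6]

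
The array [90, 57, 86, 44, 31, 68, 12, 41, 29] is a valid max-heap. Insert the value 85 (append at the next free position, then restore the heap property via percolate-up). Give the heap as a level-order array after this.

[90, 85, 86, 44, 57, 68, 12, 41, 29, 31]

append 85 at index 9 → [90, 57, 86, 44, 31, 68, 12, 41, 29, 85]
85 > parent 31 at index 4, swap → [90, 57, 86, 44, 85, 68, 12, 41, 29, 31]
85 > parent 57 at index 1, swap → [90, 85, 86, 44, 57, 68, 12, 41, 29, 31]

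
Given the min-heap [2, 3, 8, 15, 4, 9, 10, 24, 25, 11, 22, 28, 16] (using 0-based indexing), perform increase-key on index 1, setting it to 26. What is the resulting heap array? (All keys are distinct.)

[2, 4, 8, 15, 11, 9, 10, 24, 25, 26, 22, 28, 16]

set index 1 from 3 to 26 → [2, 26, 8, 15, 4, 9, 10, 24, 25, 11, 22, 28, 16]
26 vs smaller child 4 at index 4, swap → [2, 4, 8, 15, 26, 9, 10, 24, 25, 11, 22, 28, 16]
26 vs smaller child 11 at index 9, swap → [2, 4, 8, 15, 11, 9, 10, 24, 25, 26, 22, 28, 16]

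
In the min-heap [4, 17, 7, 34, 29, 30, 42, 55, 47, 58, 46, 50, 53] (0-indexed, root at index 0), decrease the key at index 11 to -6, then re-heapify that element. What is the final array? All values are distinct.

[-6, 17, 4, 34, 29, 7, 42, 55, 47, 58, 46, 30, 53]

set index 11 from 50 to -6 → [4, 17, 7, 34, 29, 30, 42, 55, 47, 58, 46, -6, 53]
-6 < parent 30 at index 5, swap → [4, 17, 7, 34, 29, -6, 42, 55, 47, 58, 46, 30, 53]
-6 < parent 7 at index 2, swap → [4, 17, -6, 34, 29, 7, 42, 55, 47, 58, 46, 30, 53]
-6 < parent 4 at index 0, swap → [-6, 17, 4, 34, 29, 7, 42, 55, 47, 58, 46, 30, 53]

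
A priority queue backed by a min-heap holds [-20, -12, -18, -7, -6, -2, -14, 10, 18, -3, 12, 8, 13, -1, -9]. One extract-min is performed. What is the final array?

[-18, -12, -14, -7, -6, -2, -9, 10, 18, -3, 12, 8, 13, -1]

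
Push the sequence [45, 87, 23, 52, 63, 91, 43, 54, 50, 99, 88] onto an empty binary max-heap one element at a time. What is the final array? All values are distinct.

Insert 45:
  append 45 at index 0 → [45] (no swap needed)
Insert 87:
  append 87 at index 1 → [45, 87]
  87 > parent 45 at index 0, swap → [87, 45]
Insert 23:
  append 23 at index 2 → [87, 45, 23] (no swap needed)
Insert 52:
  append 52 at index 3 → [87, 45, 23, 52]
  52 > parent 45 at index 1, swap → [87, 52, 23, 45]
Insert 63:
  append 63 at index 4 → [87, 52, 23, 45, 63]
  63 > parent 52 at index 1, swap → [87, 63, 23, 45, 52]
Insert 91:
  append 91 at index 5 → [87, 63, 23, 45, 52, 91]
  91 > parent 23 at index 2, swap → [87, 63, 91, 45, 52, 23]
  91 > parent 87 at index 0, swap → [91, 63, 87, 45, 52, 23]
Insert 43:
  append 43 at index 6 → [91, 63, 87, 45, 52, 23, 43] (no swap needed)
Insert 54:
  append 54 at index 7 → [91, 63, 87, 45, 52, 23, 43, 54]
  54 > parent 45 at index 3, swap → [91, 63, 87, 54, 52, 23, 43, 45]
Insert 50:
  append 50 at index 8 → [91, 63, 87, 54, 52, 23, 43, 45, 50] (no swap needed)
Insert 99:
  append 99 at index 9 → [91, 63, 87, 54, 52, 23, 43, 45, 50, 99]
  99 > parent 52 at index 4, swap → [91, 63, 87, 54, 99, 23, 43, 45, 50, 52]
  99 > parent 63 at index 1, swap → [91, 99, 87, 54, 63, 23, 43, 45, 50, 52]
  99 > parent 91 at index 0, swap → [99, 91, 87, 54, 63, 23, 43, 45, 50, 52]
Insert 88:
  append 88 at index 10 → [99, 91, 87, 54, 63, 23, 43, 45, 50, 52, 88]
  88 > parent 63 at index 4, swap → [99, 91, 87, 54, 88, 23, 43, 45, 50, 52, 63]

[99, 91, 87, 54, 88, 23, 43, 45, 50, 52, 63]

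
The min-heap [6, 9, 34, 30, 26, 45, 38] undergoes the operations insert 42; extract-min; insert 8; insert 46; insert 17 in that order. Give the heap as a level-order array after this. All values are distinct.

insert 42:
  append 42 at index 7 → [6, 9, 34, 30, 26, 45, 38, 42] (no swap needed)
extract-min → returns 6:
  remove root 6; move last element 42 to root → [42, 9, 34, 30, 26, 45, 38]
  42 vs smaller child 9 at index 1, swap → [9, 42, 34, 30, 26, 45, 38]
  42 vs smaller child 26 at index 4, swap → [9, 26, 34, 30, 42, 45, 38]
insert 8:
  append 8 at index 7 → [9, 26, 34, 30, 42, 45, 38, 8]
  8 < parent 30 at index 3, swap → [9, 26, 34, 8, 42, 45, 38, 30]
  8 < parent 26 at index 1, swap → [9, 8, 34, 26, 42, 45, 38, 30]
  8 < parent 9 at index 0, swap → [8, 9, 34, 26, 42, 45, 38, 30]
insert 46:
  append 46 at index 8 → [8, 9, 34, 26, 42, 45, 38, 30, 46] (no swap needed)
insert 17:
  append 17 at index 9 → [8, 9, 34, 26, 42, 45, 38, 30, 46, 17]
  17 < parent 42 at index 4, swap → [8, 9, 34, 26, 17, 45, 38, 30, 46, 42]

[8, 9, 34, 26, 17, 45, 38, 30, 46, 42]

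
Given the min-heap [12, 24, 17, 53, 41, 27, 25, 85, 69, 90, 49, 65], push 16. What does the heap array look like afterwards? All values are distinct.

[12, 24, 16, 53, 41, 17, 25, 85, 69, 90, 49, 65, 27]

append 16 at index 12 → [12, 24, 17, 53, 41, 27, 25, 85, 69, 90, 49, 65, 16]
16 < parent 27 at index 5, swap → [12, 24, 17, 53, 41, 16, 25, 85, 69, 90, 49, 65, 27]
16 < parent 17 at index 2, swap → [12, 24, 16, 53, 41, 17, 25, 85, 69, 90, 49, 65, 27]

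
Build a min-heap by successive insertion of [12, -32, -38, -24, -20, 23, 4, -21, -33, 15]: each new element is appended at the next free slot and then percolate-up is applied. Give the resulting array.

[-38, -33, -32, -24, -20, 23, 4, 12, -21, 15]

Insert 12:
  append 12 at index 0 → [12] (no swap needed)
Insert -32:
  append -32 at index 1 → [12, -32]
  -32 < parent 12 at index 0, swap → [-32, 12]
Insert -38:
  append -38 at index 2 → [-32, 12, -38]
  -38 < parent -32 at index 0, swap → [-38, 12, -32]
Insert -24:
  append -24 at index 3 → [-38, 12, -32, -24]
  -24 < parent 12 at index 1, swap → [-38, -24, -32, 12]
Insert -20:
  append -20 at index 4 → [-38, -24, -32, 12, -20] (no swap needed)
Insert 23:
  append 23 at index 5 → [-38, -24, -32, 12, -20, 23] (no swap needed)
Insert 4:
  append 4 at index 6 → [-38, -24, -32, 12, -20, 23, 4] (no swap needed)
Insert -21:
  append -21 at index 7 → [-38, -24, -32, 12, -20, 23, 4, -21]
  -21 < parent 12 at index 3, swap → [-38, -24, -32, -21, -20, 23, 4, 12]
Insert -33:
  append -33 at index 8 → [-38, -24, -32, -21, -20, 23, 4, 12, -33]
  -33 < parent -21 at index 3, swap → [-38, -24, -32, -33, -20, 23, 4, 12, -21]
  -33 < parent -24 at index 1, swap → [-38, -33, -32, -24, -20, 23, 4, 12, -21]
Insert 15:
  append 15 at index 9 → [-38, -33, -32, -24, -20, 23, 4, 12, -21, 15] (no swap needed)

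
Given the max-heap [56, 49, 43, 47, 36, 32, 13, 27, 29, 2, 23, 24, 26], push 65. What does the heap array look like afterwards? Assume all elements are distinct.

append 65 at index 13 → [56, 49, 43, 47, 36, 32, 13, 27, 29, 2, 23, 24, 26, 65]
65 > parent 13 at index 6, swap → [56, 49, 43, 47, 36, 32, 65, 27, 29, 2, 23, 24, 26, 13]
65 > parent 43 at index 2, swap → [56, 49, 65, 47, 36, 32, 43, 27, 29, 2, 23, 24, 26, 13]
65 > parent 56 at index 0, swap → [65, 49, 56, 47, 36, 32, 43, 27, 29, 2, 23, 24, 26, 13]

[65, 49, 56, 47, 36, 32, 43, 27, 29, 2, 23, 24, 26, 13]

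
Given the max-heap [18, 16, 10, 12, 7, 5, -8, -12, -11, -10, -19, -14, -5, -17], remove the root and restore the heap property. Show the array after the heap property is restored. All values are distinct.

remove root 18; move last element -17 to root → [-17, 16, 10, 12, 7, 5, -8, -12, -11, -10, -19, -14, -5]
-17 vs larger child 16 at index 1, swap → [16, -17, 10, 12, 7, 5, -8, -12, -11, -10, -19, -14, -5]
-17 vs larger child 12 at index 3, swap → [16, 12, 10, -17, 7, 5, -8, -12, -11, -10, -19, -14, -5]
-17 vs larger child -11 at index 8, swap → [16, 12, 10, -11, 7, 5, -8, -12, -17, -10, -19, -14, -5]

[16, 12, 10, -11, 7, 5, -8, -12, -17, -10, -19, -14, -5]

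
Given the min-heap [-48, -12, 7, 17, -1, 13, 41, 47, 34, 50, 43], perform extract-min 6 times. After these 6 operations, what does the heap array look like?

extract-min #1 returns -48:
  remove root -48; move last element 43 to root → [43, -12, 7, 17, -1, 13, 41, 47, 34, 50]
  43 vs smaller child -12 at index 1, swap → [-12, 43, 7, 17, -1, 13, 41, 47, 34, 50]
  43 vs smaller child -1 at index 4, swap → [-12, -1, 7, 17, 43, 13, 41, 47, 34, 50]
extract-min #2 returns -12:
  remove root -12; move last element 50 to root → [50, -1, 7, 17, 43, 13, 41, 47, 34]
  50 vs smaller child -1 at index 1, swap → [-1, 50, 7, 17, 43, 13, 41, 47, 34]
  50 vs smaller child 17 at index 3, swap → [-1, 17, 7, 50, 43, 13, 41, 47, 34]
  50 vs smaller child 34 at index 8, swap → [-1, 17, 7, 34, 43, 13, 41, 47, 50]
extract-min #3 returns -1:
  remove root -1; move last element 50 to root → [50, 17, 7, 34, 43, 13, 41, 47]
  50 vs smaller child 7 at index 2, swap → [7, 17, 50, 34, 43, 13, 41, 47]
  50 vs smaller child 13 at index 5, swap → [7, 17, 13, 34, 43, 50, 41, 47]
extract-min #4 returns 7:
  remove root 7; move last element 47 to root → [47, 17, 13, 34, 43, 50, 41]
  47 vs smaller child 13 at index 2, swap → [13, 17, 47, 34, 43, 50, 41]
  47 vs smaller child 41 at index 6, swap → [13, 17, 41, 34, 43, 50, 47]
extract-min #5 returns 13:
  remove root 13; move last element 47 to root → [47, 17, 41, 34, 43, 50]
  47 vs smaller child 17 at index 1, swap → [17, 47, 41, 34, 43, 50]
  47 vs smaller child 34 at index 3, swap → [17, 34, 41, 47, 43, 50]
extract-min #6 returns 17:
  remove root 17; move last element 50 to root → [50, 34, 41, 47, 43]
  50 vs smaller child 34 at index 1, swap → [34, 50, 41, 47, 43]
  50 vs smaller child 43 at index 4, swap → [34, 43, 41, 47, 50]

[34, 43, 41, 47, 50]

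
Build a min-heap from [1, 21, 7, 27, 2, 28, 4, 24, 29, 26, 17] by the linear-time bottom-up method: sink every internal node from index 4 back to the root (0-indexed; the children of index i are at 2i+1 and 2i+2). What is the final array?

sift down from index 4: already satisfies heap property
sift down from index 3:
  27 vs smaller child 24 at index 7, swap → [1, 21, 7, 24, 2, 28, 4, 27, 29, 26, 17]
sift down from index 2:
  7 vs smaller child 4 at index 6, swap → [1, 21, 4, 24, 2, 28, 7, 27, 29, 26, 17]
sift down from index 1:
  21 vs smaller child 2 at index 4, swap → [1, 2, 4, 24, 21, 28, 7, 27, 29, 26, 17]
  21 vs smaller child 17 at index 10, swap → [1, 2, 4, 24, 17, 28, 7, 27, 29, 26, 21]
sift down from index 0: already satisfies heap property

[1, 2, 4, 24, 17, 28, 7, 27, 29, 26, 21]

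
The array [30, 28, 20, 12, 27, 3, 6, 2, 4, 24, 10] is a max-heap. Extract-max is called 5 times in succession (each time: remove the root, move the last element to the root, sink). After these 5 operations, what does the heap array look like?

extract-max #1 returns 30:
  remove root 30; move last element 10 to root → [10, 28, 20, 12, 27, 3, 6, 2, 4, 24]
  10 vs larger child 28 at index 1, swap → [28, 10, 20, 12, 27, 3, 6, 2, 4, 24]
  10 vs larger child 27 at index 4, swap → [28, 27, 20, 12, 10, 3, 6, 2, 4, 24]
  10 vs only child 24 at index 9, swap → [28, 27, 20, 12, 24, 3, 6, 2, 4, 10]
extract-max #2 returns 28:
  remove root 28; move last element 10 to root → [10, 27, 20, 12, 24, 3, 6, 2, 4]
  10 vs larger child 27 at index 1, swap → [27, 10, 20, 12, 24, 3, 6, 2, 4]
  10 vs larger child 24 at index 4, swap → [27, 24, 20, 12, 10, 3, 6, 2, 4]
extract-max #3 returns 27:
  remove root 27; move last element 4 to root → [4, 24, 20, 12, 10, 3, 6, 2]
  4 vs larger child 24 at index 1, swap → [24, 4, 20, 12, 10, 3, 6, 2]
  4 vs larger child 12 at index 3, swap → [24, 12, 20, 4, 10, 3, 6, 2]
extract-max #4 returns 24:
  remove root 24; move last element 2 to root → [2, 12, 20, 4, 10, 3, 6]
  2 vs larger child 20 at index 2, swap → [20, 12, 2, 4, 10, 3, 6]
  2 vs larger child 6 at index 6, swap → [20, 12, 6, 4, 10, 3, 2]
extract-max #5 returns 20:
  remove root 20; move last element 2 to root → [2, 12, 6, 4, 10, 3]
  2 vs larger child 12 at index 1, swap → [12, 2, 6, 4, 10, 3]
  2 vs larger child 10 at index 4, swap → [12, 10, 6, 4, 2, 3]

[12, 10, 6, 4, 2, 3]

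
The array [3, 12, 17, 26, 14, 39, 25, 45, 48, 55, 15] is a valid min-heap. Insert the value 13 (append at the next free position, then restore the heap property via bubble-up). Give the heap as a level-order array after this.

[3, 12, 13, 26, 14, 17, 25, 45, 48, 55, 15, 39]

append 13 at index 11 → [3, 12, 17, 26, 14, 39, 25, 45, 48, 55, 15, 13]
13 < parent 39 at index 5, swap → [3, 12, 17, 26, 14, 13, 25, 45, 48, 55, 15, 39]
13 < parent 17 at index 2, swap → [3, 12, 13, 26, 14, 17, 25, 45, 48, 55, 15, 39]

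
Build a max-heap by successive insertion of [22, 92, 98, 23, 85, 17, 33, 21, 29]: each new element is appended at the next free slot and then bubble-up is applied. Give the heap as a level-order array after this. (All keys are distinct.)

[98, 85, 92, 29, 23, 17, 33, 21, 22]

Insert 22:
  append 22 at index 0 → [22] (no swap needed)
Insert 92:
  append 92 at index 1 → [22, 92]
  92 > parent 22 at index 0, swap → [92, 22]
Insert 98:
  append 98 at index 2 → [92, 22, 98]
  98 > parent 92 at index 0, swap → [98, 22, 92]
Insert 23:
  append 23 at index 3 → [98, 22, 92, 23]
  23 > parent 22 at index 1, swap → [98, 23, 92, 22]
Insert 85:
  append 85 at index 4 → [98, 23, 92, 22, 85]
  85 > parent 23 at index 1, swap → [98, 85, 92, 22, 23]
Insert 17:
  append 17 at index 5 → [98, 85, 92, 22, 23, 17] (no swap needed)
Insert 33:
  append 33 at index 6 → [98, 85, 92, 22, 23, 17, 33] (no swap needed)
Insert 21:
  append 21 at index 7 → [98, 85, 92, 22, 23, 17, 33, 21] (no swap needed)
Insert 29:
  append 29 at index 8 → [98, 85, 92, 22, 23, 17, 33, 21, 29]
  29 > parent 22 at index 3, swap → [98, 85, 92, 29, 23, 17, 33, 21, 22]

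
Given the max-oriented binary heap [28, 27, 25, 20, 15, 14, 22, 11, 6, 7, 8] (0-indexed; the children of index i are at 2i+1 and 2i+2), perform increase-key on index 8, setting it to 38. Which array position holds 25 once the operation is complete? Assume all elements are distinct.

set index 8 from 6 to 38 → [28, 27, 25, 20, 15, 14, 22, 11, 38, 7, 8]
38 > parent 20 at index 3, swap → [28, 27, 25, 38, 15, 14, 22, 11, 20, 7, 8]
38 > parent 27 at index 1, swap → [28, 38, 25, 27, 15, 14, 22, 11, 20, 7, 8]
38 > parent 28 at index 0, swap → [38, 28, 25, 27, 15, 14, 22, 11, 20, 7, 8]
resulting array: [38, 28, 25, 27, 15, 14, 22, 11, 20, 7, 8]

2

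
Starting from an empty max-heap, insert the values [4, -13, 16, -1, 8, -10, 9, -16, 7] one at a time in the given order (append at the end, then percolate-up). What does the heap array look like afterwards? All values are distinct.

[16, 8, 9, 7, -1, -10, 4, -16, -13]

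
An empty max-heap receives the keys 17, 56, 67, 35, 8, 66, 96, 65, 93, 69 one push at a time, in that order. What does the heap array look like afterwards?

Insert 17:
  append 17 at index 0 → [17] (no swap needed)
Insert 56:
  append 56 at index 1 → [17, 56]
  56 > parent 17 at index 0, swap → [56, 17]
Insert 67:
  append 67 at index 2 → [56, 17, 67]
  67 > parent 56 at index 0, swap → [67, 17, 56]
Insert 35:
  append 35 at index 3 → [67, 17, 56, 35]
  35 > parent 17 at index 1, swap → [67, 35, 56, 17]
Insert 8:
  append 8 at index 4 → [67, 35, 56, 17, 8] (no swap needed)
Insert 66:
  append 66 at index 5 → [67, 35, 56, 17, 8, 66]
  66 > parent 56 at index 2, swap → [67, 35, 66, 17, 8, 56]
Insert 96:
  append 96 at index 6 → [67, 35, 66, 17, 8, 56, 96]
  96 > parent 66 at index 2, swap → [67, 35, 96, 17, 8, 56, 66]
  96 > parent 67 at index 0, swap → [96, 35, 67, 17, 8, 56, 66]
Insert 65:
  append 65 at index 7 → [96, 35, 67, 17, 8, 56, 66, 65]
  65 > parent 17 at index 3, swap → [96, 35, 67, 65, 8, 56, 66, 17]
  65 > parent 35 at index 1, swap → [96, 65, 67, 35, 8, 56, 66, 17]
Insert 93:
  append 93 at index 8 → [96, 65, 67, 35, 8, 56, 66, 17, 93]
  93 > parent 35 at index 3, swap → [96, 65, 67, 93, 8, 56, 66, 17, 35]
  93 > parent 65 at index 1, swap → [96, 93, 67, 65, 8, 56, 66, 17, 35]
Insert 69:
  append 69 at index 9 → [96, 93, 67, 65, 8, 56, 66, 17, 35, 69]
  69 > parent 8 at index 4, swap → [96, 93, 67, 65, 69, 56, 66, 17, 35, 8]

[96, 93, 67, 65, 69, 56, 66, 17, 35, 8]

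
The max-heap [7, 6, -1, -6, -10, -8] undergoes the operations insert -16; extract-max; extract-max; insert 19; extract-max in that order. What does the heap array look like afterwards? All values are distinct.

[-1, -6, -8, -16, -10]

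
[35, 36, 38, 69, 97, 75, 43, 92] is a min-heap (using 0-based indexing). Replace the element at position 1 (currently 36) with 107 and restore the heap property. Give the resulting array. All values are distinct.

[35, 69, 38, 92, 97, 75, 43, 107]

set index 1 from 36 to 107 → [35, 107, 38, 69, 97, 75, 43, 92]
107 vs smaller child 69 at index 3, swap → [35, 69, 38, 107, 97, 75, 43, 92]
107 vs only child 92 at index 7, swap → [35, 69, 38, 92, 97, 75, 43, 107]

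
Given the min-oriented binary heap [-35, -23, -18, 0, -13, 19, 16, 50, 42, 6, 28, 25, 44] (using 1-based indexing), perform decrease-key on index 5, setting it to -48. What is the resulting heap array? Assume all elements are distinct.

set index 5 from -13 to -48 → [-35, -23, -18, 0, -48, 19, 16, 50, 42, 6, 28, 25, 44]
-48 < parent -23 at index 2, swap → [-35, -48, -18, 0, -23, 19, 16, 50, 42, 6, 28, 25, 44]
-48 < parent -35 at index 1, swap → [-48, -35, -18, 0, -23, 19, 16, 50, 42, 6, 28, 25, 44]

[-48, -35, -18, 0, -23, 19, 16, 50, 42, 6, 28, 25, 44]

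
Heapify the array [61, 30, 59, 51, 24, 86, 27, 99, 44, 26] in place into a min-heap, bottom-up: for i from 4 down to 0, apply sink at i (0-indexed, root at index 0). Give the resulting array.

[24, 26, 27, 44, 30, 86, 59, 99, 51, 61]

sift down from index 4: already satisfies heap property
sift down from index 3:
  51 vs smaller child 44 at index 8, swap → [61, 30, 59, 44, 24, 86, 27, 99, 51, 26]
sift down from index 2:
  59 vs smaller child 27 at index 6, swap → [61, 30, 27, 44, 24, 86, 59, 99, 51, 26]
sift down from index 1:
  30 vs smaller child 24 at index 4, swap → [61, 24, 27, 44, 30, 86, 59, 99, 51, 26]
  30 vs only child 26 at index 9, swap → [61, 24, 27, 44, 26, 86, 59, 99, 51, 30]
sift down from index 0:
  61 vs smaller child 24 at index 1, swap → [24, 61, 27, 44, 26, 86, 59, 99, 51, 30]
  61 vs smaller child 26 at index 4, swap → [24, 26, 27, 44, 61, 86, 59, 99, 51, 30]
  61 vs only child 30 at index 9, swap → [24, 26, 27, 44, 30, 86, 59, 99, 51, 61]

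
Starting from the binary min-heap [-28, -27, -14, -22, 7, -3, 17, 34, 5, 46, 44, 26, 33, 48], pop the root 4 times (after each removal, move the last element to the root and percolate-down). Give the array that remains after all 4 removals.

[-3, 5, 17, 33, 7, 26, 44, 34, 48, 46]

extract-min #1 returns -28:
  remove root -28; move last element 48 to root → [48, -27, -14, -22, 7, -3, 17, 34, 5, 46, 44, 26, 33]
  48 vs smaller child -27 at index 1, swap → [-27, 48, -14, -22, 7, -3, 17, 34, 5, 46, 44, 26, 33]
  48 vs smaller child -22 at index 3, swap → [-27, -22, -14, 48, 7, -3, 17, 34, 5, 46, 44, 26, 33]
  48 vs smaller child 5 at index 8, swap → [-27, -22, -14, 5, 7, -3, 17, 34, 48, 46, 44, 26, 33]
extract-min #2 returns -27:
  remove root -27; move last element 33 to root → [33, -22, -14, 5, 7, -3, 17, 34, 48, 46, 44, 26]
  33 vs smaller child -22 at index 1, swap → [-22, 33, -14, 5, 7, -3, 17, 34, 48, 46, 44, 26]
  33 vs smaller child 5 at index 3, swap → [-22, 5, -14, 33, 7, -3, 17, 34, 48, 46, 44, 26]
extract-min #3 returns -22:
  remove root -22; move last element 26 to root → [26, 5, -14, 33, 7, -3, 17, 34, 48, 46, 44]
  26 vs smaller child -14 at index 2, swap → [-14, 5, 26, 33, 7, -3, 17, 34, 48, 46, 44]
  26 vs smaller child -3 at index 5, swap → [-14, 5, -3, 33, 7, 26, 17, 34, 48, 46, 44]
extract-min #4 returns -14:
  remove root -14; move last element 44 to root → [44, 5, -3, 33, 7, 26, 17, 34, 48, 46]
  44 vs smaller child -3 at index 2, swap → [-3, 5, 44, 33, 7, 26, 17, 34, 48, 46]
  44 vs smaller child 17 at index 6, swap → [-3, 5, 17, 33, 7, 26, 44, 34, 48, 46]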